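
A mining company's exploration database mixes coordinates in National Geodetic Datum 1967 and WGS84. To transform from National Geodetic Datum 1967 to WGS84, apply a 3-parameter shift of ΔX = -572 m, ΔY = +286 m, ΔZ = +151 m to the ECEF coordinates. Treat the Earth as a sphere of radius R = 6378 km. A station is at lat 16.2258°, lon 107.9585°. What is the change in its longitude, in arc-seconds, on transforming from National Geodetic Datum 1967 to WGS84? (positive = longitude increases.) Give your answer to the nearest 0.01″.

Δλ = 15.36″

sin φ = 0.279423, cos φ = 0.960168, sin λ = 0.951280, cos λ = -0.308328.
East component: ΔE = −sin λ·ΔX + cos λ·ΔY = −(0.951280)(-572) + (-0.308328)(286) = 455.95 m.
1° of latitude spans πR/180 = 111317 m; at latitude φ, 1° of longitude spans that × cos φ = 106883.1 m, so Δλ = 455.95 / 106883.1 × 3600 = 15.357″.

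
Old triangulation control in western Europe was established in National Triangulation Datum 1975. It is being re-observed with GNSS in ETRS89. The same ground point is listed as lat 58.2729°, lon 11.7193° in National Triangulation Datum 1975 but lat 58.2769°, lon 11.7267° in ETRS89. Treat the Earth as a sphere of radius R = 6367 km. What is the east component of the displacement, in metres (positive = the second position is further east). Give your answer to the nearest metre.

Δφ = 58.2769° − 58.2729° = +0.0040°; Δλ = 11.7267° − 11.7193° = +0.0074°.
1° along a meridian = πR/180 = 111125 m.
ΔN = Δφ × 111125 = 444.5 m; ΔE = Δλ × 111125 × cos(58.2729°) = +0.0074 × 111125 × 0.525874 = 432.4 m.

ΔE = 432 m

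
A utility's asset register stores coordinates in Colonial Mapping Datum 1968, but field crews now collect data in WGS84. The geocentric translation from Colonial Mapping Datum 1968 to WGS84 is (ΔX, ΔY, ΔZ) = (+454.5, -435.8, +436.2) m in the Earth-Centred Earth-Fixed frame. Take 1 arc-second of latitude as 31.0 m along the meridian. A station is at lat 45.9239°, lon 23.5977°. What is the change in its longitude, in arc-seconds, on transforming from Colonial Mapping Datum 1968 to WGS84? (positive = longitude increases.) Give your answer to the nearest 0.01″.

sin φ = 0.718417, cos φ = 0.695613, sin λ = 0.400312, cos λ = 0.916379.
East component: ΔE = −sin λ·ΔX + cos λ·ΔY = −(0.400312)(454.5) + (0.916379)(-435.8) = -581.30 m.
1° of latitude spans 3600 × 31.00 = 111600 m; at latitude φ, 1° of longitude spans that × cos φ = 77630.4 m, so Δλ = -581.30 / 77630.4 × 3600 = -26.957″.

Δλ = -26.96″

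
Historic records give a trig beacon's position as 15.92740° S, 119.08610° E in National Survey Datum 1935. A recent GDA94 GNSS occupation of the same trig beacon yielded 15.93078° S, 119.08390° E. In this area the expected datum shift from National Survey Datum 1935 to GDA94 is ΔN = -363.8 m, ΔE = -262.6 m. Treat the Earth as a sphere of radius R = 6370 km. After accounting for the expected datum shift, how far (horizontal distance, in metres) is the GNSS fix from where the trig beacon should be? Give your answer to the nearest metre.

Observed coordinate differences: Δφ = -0.00338°, Δλ = -0.00220°.
Converting to metres (1° lat = 111177 m, cos φ = 0.961610): observed ΔN = -375.8 m, observed ΔE = -235.2 m.
Subtracting the expected shift leaves a residual of -375.8 − (-363.8) = -12.0 m north and -235.2 − (-262.6) = 27.4 m east.
Residual distance = √((-12.0)² + 27.4²) = 29.9 m.

30 m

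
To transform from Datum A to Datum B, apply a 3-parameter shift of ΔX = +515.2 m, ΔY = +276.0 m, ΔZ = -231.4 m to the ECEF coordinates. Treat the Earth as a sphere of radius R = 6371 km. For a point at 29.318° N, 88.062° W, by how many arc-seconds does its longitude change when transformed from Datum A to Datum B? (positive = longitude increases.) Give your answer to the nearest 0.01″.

Δλ = 19.47″

sin φ = 0.489656, cos φ = 0.871915, sin λ = -0.999428, cos λ = 0.033818.
East component: ΔE = −sin λ·ΔX + cos λ·ΔY = −(-0.999428)(515.2) + (0.033818)(276.0) = 524.24 m.
1° of latitude spans πR/180 = 111195 m; at latitude φ, 1° of longitude spans that × cos φ = 96952.6 m, so Δλ = 524.24 / 96952.6 × 3600 = 19.466″.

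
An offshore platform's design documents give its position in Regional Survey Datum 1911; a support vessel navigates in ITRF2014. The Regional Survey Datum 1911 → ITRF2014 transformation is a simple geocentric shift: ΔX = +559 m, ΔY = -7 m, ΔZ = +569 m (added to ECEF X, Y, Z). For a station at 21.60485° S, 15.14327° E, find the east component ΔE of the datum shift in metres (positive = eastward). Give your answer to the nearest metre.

At φ = -21.60485°, λ = 15.14327°: sin φ = -0.368203, cos φ = 0.929745, sin λ = 0.261234, cos λ = 0.965276.
ΔE = −sin λ·ΔX + cos λ·ΔY = −(0.261234)·(559) + (0.965276)·(-7) = -152.79 m.

ΔE = -153 m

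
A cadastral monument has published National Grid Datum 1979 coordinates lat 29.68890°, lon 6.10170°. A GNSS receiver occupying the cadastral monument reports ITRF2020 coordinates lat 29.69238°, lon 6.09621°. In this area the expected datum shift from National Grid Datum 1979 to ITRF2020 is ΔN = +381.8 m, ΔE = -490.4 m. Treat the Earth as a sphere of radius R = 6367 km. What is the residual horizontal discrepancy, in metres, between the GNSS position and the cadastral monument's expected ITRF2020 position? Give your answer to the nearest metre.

40 m

Observed coordinate differences: Δφ = +0.00348°, Δλ = -0.00549°.
Converting to metres (1° lat = 111125 m, cos φ = 0.868727): observed ΔN = 386.7 m, observed ΔE = -530.0 m.
Subtracting the expected shift leaves a residual of 386.7 − (381.8) = 4.9 m north and -530.0 − (-490.4) = -39.6 m east.
Residual distance = √(4.9² + (-39.6)²) = 39.9 m.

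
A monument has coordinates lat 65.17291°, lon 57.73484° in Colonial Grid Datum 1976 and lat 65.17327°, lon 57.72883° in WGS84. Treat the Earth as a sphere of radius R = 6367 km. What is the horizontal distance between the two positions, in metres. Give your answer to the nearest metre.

283 m

Δφ = 65.17327° − 65.17291° = +0.00036°; Δλ = 57.72883° − 57.73484° = -0.00601°.
1° along a meridian = πR/180 = 111125 m.
ΔN = Δφ × 111125 = 40.0 m; ΔE = Δλ × 111125 × cos(65.17291°) = -0.00601 × 111125 × 0.419881 = -280.4 m.
Distance = √(ΔE² + ΔN²) = √((-280.4)² + 40.0²) = 283.3 m.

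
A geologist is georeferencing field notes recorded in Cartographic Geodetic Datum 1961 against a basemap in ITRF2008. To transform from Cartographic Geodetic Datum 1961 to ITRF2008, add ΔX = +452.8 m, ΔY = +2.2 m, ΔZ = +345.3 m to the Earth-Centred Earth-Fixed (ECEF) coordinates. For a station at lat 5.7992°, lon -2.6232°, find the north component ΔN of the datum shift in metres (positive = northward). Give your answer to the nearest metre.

At φ = 5.7992°, λ = -2.6232°: sin φ = 0.101042, cos φ = 0.994882, sin λ = -0.045767, cos λ = 0.998952.
ΔN = −sin φ cos λ·ΔX − sin φ sin λ·ΔY + cos φ·ΔZ = −(0.101042)(0.998952)(452.8) − (0.101042)(-0.045767)(2.2) + (0.994882)(345.3) = 297.84 m.

ΔN = 298 m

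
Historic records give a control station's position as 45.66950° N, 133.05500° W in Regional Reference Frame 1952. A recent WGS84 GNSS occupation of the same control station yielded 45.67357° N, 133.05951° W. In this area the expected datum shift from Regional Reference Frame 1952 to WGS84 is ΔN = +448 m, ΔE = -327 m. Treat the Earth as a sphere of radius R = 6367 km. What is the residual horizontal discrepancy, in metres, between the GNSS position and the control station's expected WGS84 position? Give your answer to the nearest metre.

24 m

Observed coordinate differences: Δφ = +0.00407°, Δλ = -0.00451°.
Converting to metres (1° lat = 111125 m, cos φ = 0.698796): observed ΔN = 452.3 m, observed ΔE = -350.2 m.
Subtracting the expected shift leaves a residual of 452.3 − (448) = 4.3 m north and -350.2 − (-327) = -23.2 m east.
Residual distance = √(4.3² + (-23.2)²) = 23.6 m.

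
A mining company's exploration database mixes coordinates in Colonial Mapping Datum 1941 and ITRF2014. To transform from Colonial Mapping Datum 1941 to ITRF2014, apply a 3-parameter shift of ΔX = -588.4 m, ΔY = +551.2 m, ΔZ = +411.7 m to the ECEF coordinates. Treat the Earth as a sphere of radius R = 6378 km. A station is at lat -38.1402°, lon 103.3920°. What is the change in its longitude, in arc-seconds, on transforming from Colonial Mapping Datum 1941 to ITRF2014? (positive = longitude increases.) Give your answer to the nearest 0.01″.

Δλ = 18.29″

sin φ = -0.617588, cos φ = 0.786502, sin λ = 0.972808, cos λ = -0.231612.
East component: ΔE = −sin λ·ΔX + cos λ·ΔY = −(0.972808)(-588.4) + (-0.231612)(551.2) = 444.74 m.
1° of latitude spans πR/180 = 111317 m; at latitude φ, 1° of longitude spans that × cos φ = 87551.1 m, so Δλ = 444.74 / 87551.1 × 3600 = 18.287″.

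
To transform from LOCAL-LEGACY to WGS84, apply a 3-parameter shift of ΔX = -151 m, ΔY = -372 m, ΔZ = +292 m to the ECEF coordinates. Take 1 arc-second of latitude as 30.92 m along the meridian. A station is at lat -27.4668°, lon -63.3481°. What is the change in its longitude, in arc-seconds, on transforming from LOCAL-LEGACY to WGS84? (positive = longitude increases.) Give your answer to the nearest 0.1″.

sin φ = -0.461235, cos φ = 0.887278, sin λ = -0.893748, cos λ = 0.448569.
East component: ΔE = −sin λ·ΔX + cos λ·ΔY = −(-0.893748)(-151) + (0.448569)(-372) = -301.82 m.
1° of latitude spans 3600 × 30.92 = 111312 m; at latitude φ, 1° of longitude spans that × cos φ = 98764.7 m, so Δλ = -301.82 / 98764.7 × 3600 = -11.002″.

Δλ = -11.0″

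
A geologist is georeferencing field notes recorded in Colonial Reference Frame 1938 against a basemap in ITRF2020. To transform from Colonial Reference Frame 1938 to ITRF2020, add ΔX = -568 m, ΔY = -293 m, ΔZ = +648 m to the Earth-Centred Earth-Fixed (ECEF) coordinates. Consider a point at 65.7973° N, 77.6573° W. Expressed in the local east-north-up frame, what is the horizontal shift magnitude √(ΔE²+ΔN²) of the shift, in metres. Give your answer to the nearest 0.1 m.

At φ = 65.7973°, λ = -77.6573°: sin φ = 0.912101, cos φ = 0.409966, sin λ = -0.976887, cos λ = 0.213758.
ΔE = −sin λ·ΔX + cos λ·ΔY = −(-0.976887)·(-568) + (0.213758)·(-293) = -617.50 m.
ΔN = −sin φ cos λ·ΔX − sin φ sin λ·ΔY + cos φ·ΔZ = −(0.912101)(0.213758)(-568) − (0.912101)(-0.976887)(-293) + (0.409966)(648) = 115.33 m.
Horizontal magnitude = √(ΔE² + ΔN²) = √((-617.50)² + 115.33²) = 628.18 m.

628.2 m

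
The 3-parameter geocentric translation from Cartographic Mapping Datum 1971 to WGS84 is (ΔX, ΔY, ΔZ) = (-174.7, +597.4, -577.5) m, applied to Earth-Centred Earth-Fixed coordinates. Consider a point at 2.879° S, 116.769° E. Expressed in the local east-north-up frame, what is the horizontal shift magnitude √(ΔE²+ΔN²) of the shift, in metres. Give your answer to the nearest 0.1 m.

At φ = -2.879°, λ = 116.769°: sin φ = -0.050227, cos φ = 0.998738, sin λ = 0.892830, cos λ = -0.450395.
ΔE = −sin λ·ΔX + cos λ·ΔY = −(0.892830)·(-174.7) + (-0.450395)·(597.4) = -113.09 m.
ΔN = −sin φ cos λ·ΔX − sin φ sin λ·ΔY + cos φ·ΔZ = −(-0.050227)(-0.450395)(-174.7) − (-0.050227)(0.892830)(597.4) + (0.998738)(-577.5) = -546.03 m.
Horizontal magnitude = √(ΔE² + ΔN²) = √((-113.09)² + (-546.03)²) = 557.62 m.

557.6 m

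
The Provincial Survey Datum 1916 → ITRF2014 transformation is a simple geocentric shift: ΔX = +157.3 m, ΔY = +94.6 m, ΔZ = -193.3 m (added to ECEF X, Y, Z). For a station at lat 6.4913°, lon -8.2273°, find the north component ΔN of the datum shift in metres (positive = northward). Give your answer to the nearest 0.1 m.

ΔN = -208.1 m

At φ = 6.4913°, λ = -8.2273°: sin φ = 0.113052, cos φ = 0.993589, sin λ = -0.143101, cos λ = 0.989708.
ΔN = −sin φ cos λ·ΔX − sin φ sin λ·ΔY + cos φ·ΔZ = −(0.113052)(0.989708)(157.3) − (0.113052)(-0.143101)(94.6) + (0.993589)(-193.3) = -208.13 m.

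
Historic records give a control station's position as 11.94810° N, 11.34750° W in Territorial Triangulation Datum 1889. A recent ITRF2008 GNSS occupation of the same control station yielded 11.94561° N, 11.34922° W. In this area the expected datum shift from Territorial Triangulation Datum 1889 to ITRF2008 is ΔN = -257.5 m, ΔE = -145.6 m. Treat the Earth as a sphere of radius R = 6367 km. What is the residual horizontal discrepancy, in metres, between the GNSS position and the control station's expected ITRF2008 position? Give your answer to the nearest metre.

Observed coordinate differences: Δφ = -0.00249°, Δλ = -0.00172°.
Converting to metres (1° lat = 111125 m, cos φ = 0.978336): observed ΔN = -276.7 m, observed ΔE = -187.0 m.
Subtracting the expected shift leaves a residual of -276.7 − (-257.5) = -19.2 m north and -187.0 − (-145.6) = -41.4 m east.
Residual distance = √((-19.2)² + (-41.4)²) = 45.6 m.

46 m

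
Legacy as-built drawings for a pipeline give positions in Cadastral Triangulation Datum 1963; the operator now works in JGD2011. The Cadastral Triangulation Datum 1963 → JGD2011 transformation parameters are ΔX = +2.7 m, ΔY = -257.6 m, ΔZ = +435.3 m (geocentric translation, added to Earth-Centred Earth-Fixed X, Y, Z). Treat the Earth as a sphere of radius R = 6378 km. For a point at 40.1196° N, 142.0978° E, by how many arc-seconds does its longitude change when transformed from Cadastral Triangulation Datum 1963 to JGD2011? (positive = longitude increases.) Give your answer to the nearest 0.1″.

Δλ = 8.5″

sin φ = 0.644385, cos φ = 0.764701, sin λ = 0.614315, cos λ = -0.789060.
East component: ΔE = −sin λ·ΔX + cos λ·ΔY = −(0.614315)(2.7) + (-0.789060)(-257.6) = 201.60 m.
1° of latitude spans πR/180 = 111317 m; at latitude φ, 1° of longitude spans that × cos φ = 85124.3 m, so Δλ = 201.60 / 85124.3 × 3600 = 8.526″.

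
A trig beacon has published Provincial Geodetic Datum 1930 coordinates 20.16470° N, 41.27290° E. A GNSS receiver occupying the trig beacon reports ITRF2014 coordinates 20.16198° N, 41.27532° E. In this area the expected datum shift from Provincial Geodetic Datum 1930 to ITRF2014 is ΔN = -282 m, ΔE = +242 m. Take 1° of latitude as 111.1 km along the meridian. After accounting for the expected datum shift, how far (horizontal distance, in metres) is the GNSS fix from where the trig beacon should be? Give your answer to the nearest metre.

Observed coordinate differences: Δφ = -0.00272°, Δλ = +0.00242°.
Converting to metres (1° lat = 111100 m, cos φ = 0.938706): observed ΔN = -302.2 m, observed ΔE = 252.4 m.
Subtracting the expected shift leaves a residual of -302.2 − (-282) = -20.2 m north and 252.4 − (242) = 10.4 m east.
Residual distance = √((-20.2)² + 10.4²) = 22.7 m.

23 m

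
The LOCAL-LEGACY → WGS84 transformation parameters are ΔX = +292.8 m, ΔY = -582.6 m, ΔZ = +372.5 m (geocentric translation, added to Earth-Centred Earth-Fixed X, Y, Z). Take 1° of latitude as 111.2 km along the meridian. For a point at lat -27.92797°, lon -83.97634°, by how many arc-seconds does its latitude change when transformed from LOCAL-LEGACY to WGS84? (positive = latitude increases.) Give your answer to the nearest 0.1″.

sin φ = -0.468361, cos φ = 0.883537, sin λ = -0.994479, cos λ = 0.104939.
North component: ΔN = −sin φ cos λ·ΔX − sin φ sin λ·ΔY + cos φ·ΔZ = −(-0.468361)(0.104939)(292.8) − (-0.468361)(-0.994479)(-582.6) + (0.883537)(372.5) = 614.87 m.
1° of latitude spans 111200 m, so Δφ = 614.87 / 111200 × 3600 = 19.906″.

Δφ = 19.9″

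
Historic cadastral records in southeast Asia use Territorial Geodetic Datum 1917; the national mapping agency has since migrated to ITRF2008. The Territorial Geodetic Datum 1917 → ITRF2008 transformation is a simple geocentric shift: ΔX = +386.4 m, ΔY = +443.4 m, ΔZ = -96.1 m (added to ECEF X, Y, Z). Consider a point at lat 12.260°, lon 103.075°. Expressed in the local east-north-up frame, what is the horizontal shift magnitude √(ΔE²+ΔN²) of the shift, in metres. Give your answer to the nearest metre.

The local east axis at (φ, λ) is (−sin λ, cos λ, 0), so ΔE = −sin(103.075°)·386.4 + cos(103.075°)·443.4 = -476.69 m.
The local north axis is (−sin φ cos λ, −sin φ sin λ, cos φ), giving ΔN = 18.562 − 91.714 − 93.908 = -167.06 m.
Horizontal magnitude = √(ΔE² + ΔN²) = √((-476.69)² + (-167.06)²) = 505.12 m.

505 m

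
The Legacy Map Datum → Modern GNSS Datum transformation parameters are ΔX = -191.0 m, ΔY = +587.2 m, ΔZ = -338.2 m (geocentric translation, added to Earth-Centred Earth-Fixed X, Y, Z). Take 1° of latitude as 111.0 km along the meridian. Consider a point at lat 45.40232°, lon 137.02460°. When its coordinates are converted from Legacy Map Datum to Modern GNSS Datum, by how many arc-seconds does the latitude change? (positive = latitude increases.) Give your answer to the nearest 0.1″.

Δφ = -20.2″

sin φ = 0.712054, cos φ = 0.702124, sin λ = 0.681684, cos λ = -0.731646.
North component: ΔN = −sin φ cos λ·ΔX − sin φ sin λ·ΔY + cos φ·ΔZ = −(0.712054)(-0.731646)(-191.0) − (0.712054)(0.681684)(587.2) + (0.702124)(-338.2) = -621.99 m.
1° of latitude spans 111000 m, so Δφ = -621.99 / 111000 × 3600 = -20.173″.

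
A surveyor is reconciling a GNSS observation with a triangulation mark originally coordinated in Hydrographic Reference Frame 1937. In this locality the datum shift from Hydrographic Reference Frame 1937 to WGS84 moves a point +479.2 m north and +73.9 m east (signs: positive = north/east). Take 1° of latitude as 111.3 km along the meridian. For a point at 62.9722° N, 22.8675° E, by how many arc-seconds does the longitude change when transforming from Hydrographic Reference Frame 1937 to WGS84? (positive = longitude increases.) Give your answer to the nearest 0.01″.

Δλ = 5.26″

At latitude 62.9722°, cos φ = 0.454423.
1° of longitude at this latitude = 111.3 × cos φ = 50.58 km, so Δλ = 73.9 / 50577.3 = 0.0014611° = 5.260″.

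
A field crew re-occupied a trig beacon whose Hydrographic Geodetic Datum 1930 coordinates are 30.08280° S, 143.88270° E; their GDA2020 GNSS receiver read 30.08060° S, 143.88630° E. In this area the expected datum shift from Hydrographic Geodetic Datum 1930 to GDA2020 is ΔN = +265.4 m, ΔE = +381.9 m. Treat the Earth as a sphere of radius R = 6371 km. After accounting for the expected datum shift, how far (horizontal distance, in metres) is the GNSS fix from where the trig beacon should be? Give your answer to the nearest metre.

Observed coordinate differences: Δφ = +0.00220°, Δλ = +0.00360°.
Converting to metres (1° lat = 111195 m, cos φ = 0.865302): observed ΔN = 244.6 m, observed ΔE = 346.4 m.
Subtracting the expected shift leaves a residual of 244.6 − (265.4) = -20.8 m north and 346.4 − (381.9) = -35.5 m east.
Residual distance = √((-20.8)² + (-35.5)²) = 41.1 m.

41 m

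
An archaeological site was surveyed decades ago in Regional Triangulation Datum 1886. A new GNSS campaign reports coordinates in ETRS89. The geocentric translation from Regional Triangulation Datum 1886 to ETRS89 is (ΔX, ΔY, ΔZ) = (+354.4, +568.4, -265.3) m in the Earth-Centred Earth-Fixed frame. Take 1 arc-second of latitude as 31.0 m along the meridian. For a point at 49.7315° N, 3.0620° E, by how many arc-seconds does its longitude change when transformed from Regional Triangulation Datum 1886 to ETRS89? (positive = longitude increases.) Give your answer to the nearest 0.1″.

sin φ = 0.763024, cos φ = 0.646370, sin λ = 0.053417, cos λ = 0.998572.
East component: ΔE = −sin λ·ΔX + cos λ·ΔY = −(0.053417)(354.4) + (0.998572)(568.4) = 548.66 m.
1° of latitude spans 3600 × 31.00 = 111600 m; at latitude φ, 1° of longitude spans that × cos φ = 72134.9 m, so Δλ = 548.66 / 72134.9 × 3600 = 27.382″.

Δλ = 27.4″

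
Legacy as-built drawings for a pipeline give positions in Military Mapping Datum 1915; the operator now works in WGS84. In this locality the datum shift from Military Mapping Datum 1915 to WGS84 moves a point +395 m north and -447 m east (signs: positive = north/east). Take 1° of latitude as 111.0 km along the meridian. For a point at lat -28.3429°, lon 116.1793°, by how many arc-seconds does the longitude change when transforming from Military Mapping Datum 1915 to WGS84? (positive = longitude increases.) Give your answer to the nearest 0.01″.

Δλ = -16.47″

At latitude -28.3429°, cos φ = 0.880122.
1° of longitude at this latitude = 111.0 × cos φ = 97.69 km, so Δλ = -447.0 / 97693.6 = -0.0045755° = -16.472″.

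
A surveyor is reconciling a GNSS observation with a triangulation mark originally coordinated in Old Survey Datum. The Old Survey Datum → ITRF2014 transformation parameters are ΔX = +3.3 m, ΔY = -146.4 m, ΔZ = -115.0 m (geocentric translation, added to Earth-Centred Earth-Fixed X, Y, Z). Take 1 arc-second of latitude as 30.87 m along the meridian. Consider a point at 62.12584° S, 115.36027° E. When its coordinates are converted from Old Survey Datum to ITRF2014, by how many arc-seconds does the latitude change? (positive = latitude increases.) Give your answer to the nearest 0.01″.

sin φ = -0.883977, cos φ = 0.467531, sin λ = 0.903633, cos λ = -0.428309.
North component: ΔN = −sin φ cos λ·ΔX − sin φ sin λ·ΔY + cos φ·ΔZ = −(-0.883977)(-0.428309)(3.3) − (-0.883977)(0.903633)(-146.4) + (0.467531)(-115.0) = -171.96 m.
1° of latitude spans 3600 × 30.87 = 111132 m, so Δφ = -171.96 / 111132 × 3600 = -5.570″.

Δφ = -5.57″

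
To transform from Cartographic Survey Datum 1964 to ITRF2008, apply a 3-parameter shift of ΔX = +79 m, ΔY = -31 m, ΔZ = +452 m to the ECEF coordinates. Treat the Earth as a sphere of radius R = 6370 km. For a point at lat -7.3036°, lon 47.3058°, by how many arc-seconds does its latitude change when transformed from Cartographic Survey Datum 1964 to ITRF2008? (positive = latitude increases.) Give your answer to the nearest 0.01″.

Δφ = 14.64″

sin φ = -0.127127, cos φ = 0.991886, sin λ = 0.734983, cos λ = 0.678085.
North component: ΔN = −sin φ cos λ·ΔX − sin φ sin λ·ΔY + cos φ·ΔZ = −(-0.127127)(0.678085)(79) − (-0.127127)(0.734983)(-31) + (0.991886)(452) = 452.25 m.
1° of latitude spans πR/180 = 111177 m, so Δφ = 452.25 / 111177 × 3600 = 14.644″.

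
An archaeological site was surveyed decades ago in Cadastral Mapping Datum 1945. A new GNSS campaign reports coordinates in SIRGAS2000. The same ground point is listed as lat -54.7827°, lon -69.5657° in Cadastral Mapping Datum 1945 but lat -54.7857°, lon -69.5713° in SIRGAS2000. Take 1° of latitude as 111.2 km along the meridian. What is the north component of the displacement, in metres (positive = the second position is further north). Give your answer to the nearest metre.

ΔN = -334 m

Δφ = -54.7857° − -54.7827° = -0.0030°; Δλ = -69.5713° − -69.5657° = -0.0056°.
ΔN = Δφ × 111200 = -333.6 m; ΔE = Δλ × 111200 × cos(-54.7827°) = -0.0056 × 111200 × 0.576679 = -359.1 m.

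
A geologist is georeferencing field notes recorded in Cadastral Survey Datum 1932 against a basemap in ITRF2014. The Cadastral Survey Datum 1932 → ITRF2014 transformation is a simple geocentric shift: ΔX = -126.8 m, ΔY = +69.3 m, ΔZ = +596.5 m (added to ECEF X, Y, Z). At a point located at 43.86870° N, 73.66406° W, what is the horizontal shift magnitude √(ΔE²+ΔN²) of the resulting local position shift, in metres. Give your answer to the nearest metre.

511 m

The local east axis at (φ, λ) is (−sin λ, cos λ, 0), so ΔE = −sin(-73.66406°)·(-126.8) + cos(-73.66406°)·69.3 = -102.19 m.
The local north axis is (−sin φ cos λ, −sin φ sin λ, cos φ), giving ΔN = 24.716 + 46.087 + 430.035 = 500.84 m.
Horizontal magnitude = √(ΔE² + ΔN²) = √((-102.19)² + 500.84²) = 511.16 m.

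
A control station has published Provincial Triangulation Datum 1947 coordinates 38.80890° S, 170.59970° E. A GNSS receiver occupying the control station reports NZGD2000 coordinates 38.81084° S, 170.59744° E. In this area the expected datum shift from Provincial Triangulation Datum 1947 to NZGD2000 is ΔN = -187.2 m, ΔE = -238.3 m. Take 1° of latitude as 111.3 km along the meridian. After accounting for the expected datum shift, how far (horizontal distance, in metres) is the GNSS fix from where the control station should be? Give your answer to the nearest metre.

Observed coordinate differences: Δφ = -0.00194°, Δλ = -0.00226°.
Converting to metres (1° lat = 111300 m, cos φ = 0.779241): observed ΔN = -215.9 m, observed ΔE = -196.0 m.
Subtracting the expected shift leaves a residual of -215.9 − (-187.2) = -28.7 m north and -196.0 − (-238.3) = 42.3 m east.
Residual distance = √((-28.7)² + 42.3²) = 51.1 m.

51 m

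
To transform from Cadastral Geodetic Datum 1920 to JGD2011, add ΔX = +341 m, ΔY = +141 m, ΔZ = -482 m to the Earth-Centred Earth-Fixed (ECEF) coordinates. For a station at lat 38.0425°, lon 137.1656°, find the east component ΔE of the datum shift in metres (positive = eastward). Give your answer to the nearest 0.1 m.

ΔE = -335.2 m

At φ = 38.0425°, λ = 137.1656°: sin φ = 0.616246, cos φ = 0.787554, sin λ = 0.679882, cos λ = -0.733322.
ΔE = −sin λ·ΔX + cos λ·ΔY = −(0.679882)·(341) + (-0.733322)·(141) = -335.24 m.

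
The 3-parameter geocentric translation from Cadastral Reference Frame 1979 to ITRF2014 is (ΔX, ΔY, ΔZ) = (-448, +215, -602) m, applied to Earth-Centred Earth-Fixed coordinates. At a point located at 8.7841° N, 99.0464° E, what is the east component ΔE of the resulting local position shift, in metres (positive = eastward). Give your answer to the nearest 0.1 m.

The local east axis at (φ, λ) is (−sin λ, cos λ, 0), so ΔE = −sin(99.0464°)·(-448) + cos(99.0464°)·215 = 408.62 m.

ΔE = 408.6 m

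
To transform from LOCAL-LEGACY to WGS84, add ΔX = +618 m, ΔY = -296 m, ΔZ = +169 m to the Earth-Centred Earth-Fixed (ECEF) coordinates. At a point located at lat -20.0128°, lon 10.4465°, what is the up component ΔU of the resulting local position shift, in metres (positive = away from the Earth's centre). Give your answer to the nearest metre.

The local up (radial) axis is (cos φ cos λ, cos φ sin λ, sin φ), giving ΔU = 571.058 − 50.429 − 57.837 = 462.79 m.

ΔU = 463 m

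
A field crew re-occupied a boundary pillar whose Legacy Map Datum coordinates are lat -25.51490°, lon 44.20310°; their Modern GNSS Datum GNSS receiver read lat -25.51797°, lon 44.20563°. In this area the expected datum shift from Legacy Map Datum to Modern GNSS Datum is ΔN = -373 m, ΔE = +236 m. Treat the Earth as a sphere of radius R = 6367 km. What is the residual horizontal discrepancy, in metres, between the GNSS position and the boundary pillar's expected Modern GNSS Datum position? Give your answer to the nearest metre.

36 m

Observed coordinate differences: Δφ = -0.00307°, Δλ = +0.00253°.
Converting to metres (1° lat = 111125 m, cos φ = 0.902473): observed ΔN = -341.2 m, observed ΔE = 253.7 m.
Subtracting the expected shift leaves a residual of -341.2 − (-373) = 31.8 m north and 253.7 − (236) = 17.7 m east.
Residual distance = √(31.8² + 17.7²) = 36.4 m.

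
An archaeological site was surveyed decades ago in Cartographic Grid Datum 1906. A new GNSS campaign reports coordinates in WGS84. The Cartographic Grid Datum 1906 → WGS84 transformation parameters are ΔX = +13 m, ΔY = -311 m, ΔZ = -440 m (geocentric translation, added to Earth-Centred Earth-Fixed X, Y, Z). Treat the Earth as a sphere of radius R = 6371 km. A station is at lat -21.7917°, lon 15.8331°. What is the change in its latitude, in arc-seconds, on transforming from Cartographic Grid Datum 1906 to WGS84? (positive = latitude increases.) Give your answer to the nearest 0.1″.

sin φ = -0.371233, cos φ = 0.928540, sin λ = 0.272836, cos λ = 0.962061.
North component: ΔN = −sin φ cos λ·ΔX − sin φ sin λ·ΔY + cos φ·ΔZ = −(-0.371233)(0.962061)(13) − (-0.371233)(0.272836)(-311) + (0.928540)(-440) = -435.41 m.
1° of latitude spans πR/180 = 111195 m, so Δφ = -435.41 / 111195 × 3600 = -14.097″.

Δφ = -14.1″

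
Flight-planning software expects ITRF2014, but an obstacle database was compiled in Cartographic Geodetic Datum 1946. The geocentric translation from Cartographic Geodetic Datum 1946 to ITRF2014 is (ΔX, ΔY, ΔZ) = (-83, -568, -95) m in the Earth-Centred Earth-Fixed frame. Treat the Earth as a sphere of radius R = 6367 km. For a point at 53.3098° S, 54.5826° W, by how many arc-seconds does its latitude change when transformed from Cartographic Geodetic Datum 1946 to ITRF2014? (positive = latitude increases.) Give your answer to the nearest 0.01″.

Δφ = 8.94″

sin φ = -0.801878, cos φ = 0.597488, sin λ = -0.814952, cos λ = 0.579529.
North component: ΔN = −sin φ cos λ·ΔX − sin φ sin λ·ΔY + cos φ·ΔZ = −(-0.801878)(0.579529)(-83) − (-0.801878)(-0.814952)(-568) + (0.597488)(-95) = 275.85 m.
1° of latitude spans πR/180 = 111125 m, so Δφ = 275.85 / 111125 × 3600 = 8.936″.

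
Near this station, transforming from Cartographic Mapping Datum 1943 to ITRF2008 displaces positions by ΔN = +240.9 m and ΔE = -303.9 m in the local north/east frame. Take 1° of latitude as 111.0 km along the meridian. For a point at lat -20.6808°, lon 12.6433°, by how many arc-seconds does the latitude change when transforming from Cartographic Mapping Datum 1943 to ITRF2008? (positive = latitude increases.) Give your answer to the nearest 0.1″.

1° of latitude = 111.0 km, so Δφ = 240.9 / 111000 = 0.0021703° = 7.813″.

Δφ = 7.8″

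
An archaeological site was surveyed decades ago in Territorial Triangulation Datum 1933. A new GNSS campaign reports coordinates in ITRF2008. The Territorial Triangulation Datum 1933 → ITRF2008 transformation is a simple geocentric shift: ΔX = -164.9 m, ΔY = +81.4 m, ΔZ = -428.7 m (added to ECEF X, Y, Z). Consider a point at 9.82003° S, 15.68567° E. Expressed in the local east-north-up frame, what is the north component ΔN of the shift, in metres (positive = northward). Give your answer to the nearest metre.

ΔN = -446 m

The local north axis is (−sin φ cos λ, −sin φ sin λ, cos φ), giving ΔN = -27.077 + 3.753 − 422.419 = -445.74 m.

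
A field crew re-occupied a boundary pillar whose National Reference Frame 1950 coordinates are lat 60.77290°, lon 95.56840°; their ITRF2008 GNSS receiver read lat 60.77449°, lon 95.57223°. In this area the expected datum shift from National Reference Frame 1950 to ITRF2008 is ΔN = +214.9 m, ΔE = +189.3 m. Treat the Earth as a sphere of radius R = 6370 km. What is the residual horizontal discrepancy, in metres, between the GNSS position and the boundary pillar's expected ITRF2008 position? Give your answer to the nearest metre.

Observed coordinate differences: Δφ = +0.00159°, Δλ = +0.00383°.
Converting to metres (1° lat = 111177 m, cos φ = 0.488272): observed ΔN = 176.8 m, observed ΔE = 207.9 m.
Subtracting the expected shift leaves a residual of 176.8 − (214.9) = -38.1 m north and 207.9 − (189.3) = 18.6 m east.
Residual distance = √((-38.1)² + 18.6²) = 42.4 m.

42 m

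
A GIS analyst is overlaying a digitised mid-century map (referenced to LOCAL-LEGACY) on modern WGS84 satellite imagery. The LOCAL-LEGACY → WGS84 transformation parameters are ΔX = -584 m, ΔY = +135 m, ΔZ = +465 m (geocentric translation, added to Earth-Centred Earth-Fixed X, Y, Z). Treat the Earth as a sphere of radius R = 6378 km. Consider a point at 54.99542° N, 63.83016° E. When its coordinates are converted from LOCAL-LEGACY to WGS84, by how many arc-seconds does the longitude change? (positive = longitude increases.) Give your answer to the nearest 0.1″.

Δλ = 32.9″

sin φ = 0.819106, cos φ = 0.573642, sin λ = 0.897491, cos λ = 0.441033.
East component: ΔE = −sin λ·ΔX + cos λ·ΔY = −(0.897491)(-584) + (0.441033)(135) = 583.67 m.
1° of latitude spans πR/180 = 111317 m; at latitude φ, 1° of longitude spans that × cos φ = 63856.2 m, so Δλ = 583.67 / 63856.2 × 3600 = 32.906″.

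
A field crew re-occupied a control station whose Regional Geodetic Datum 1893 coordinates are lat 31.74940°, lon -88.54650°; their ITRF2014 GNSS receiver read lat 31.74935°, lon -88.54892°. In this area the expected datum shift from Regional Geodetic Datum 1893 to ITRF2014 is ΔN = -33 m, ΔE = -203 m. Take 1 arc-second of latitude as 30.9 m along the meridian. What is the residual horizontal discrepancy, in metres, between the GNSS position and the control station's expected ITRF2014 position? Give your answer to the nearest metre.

Observed coordinate differences: Δφ = -0.00005°, Δλ = -0.00242°.
Converting to metres (1° lat = 111240 m, cos φ = 0.850358): observed ΔN = -5.6 m, observed ΔE = -228.9 m.
Subtracting the expected shift leaves a residual of -5.6 − (-33) = 27.4 m north and -228.9 − (-203) = -25.9 m east.
Residual distance = √(27.4² + (-25.9)²) = 37.7 m.

38 m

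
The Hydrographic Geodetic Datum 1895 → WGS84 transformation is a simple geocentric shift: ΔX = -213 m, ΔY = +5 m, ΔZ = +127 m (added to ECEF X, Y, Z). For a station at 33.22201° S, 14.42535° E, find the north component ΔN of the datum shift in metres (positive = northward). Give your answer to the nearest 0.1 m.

ΔN = -6.1 m

The local north axis is (−sin φ cos λ, −sin φ sin λ, cos φ), giving ΔN = -113.020 + 0.682 + 106.242 = -6.10 m.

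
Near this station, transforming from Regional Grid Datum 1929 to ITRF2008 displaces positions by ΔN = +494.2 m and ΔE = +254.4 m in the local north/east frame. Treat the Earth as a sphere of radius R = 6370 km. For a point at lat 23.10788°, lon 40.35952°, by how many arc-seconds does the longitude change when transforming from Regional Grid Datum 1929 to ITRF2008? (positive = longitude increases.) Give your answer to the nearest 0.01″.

At latitude 23.10788°, cos φ = 0.919768.
One radian of longitude at latitude φ spans R cos φ, so Δλ = ΔE / (R cos φ) = 254.4 / (6370000 × 0.919768) = 4.3421e-05 rad = 8.956″.

Δλ = 8.96″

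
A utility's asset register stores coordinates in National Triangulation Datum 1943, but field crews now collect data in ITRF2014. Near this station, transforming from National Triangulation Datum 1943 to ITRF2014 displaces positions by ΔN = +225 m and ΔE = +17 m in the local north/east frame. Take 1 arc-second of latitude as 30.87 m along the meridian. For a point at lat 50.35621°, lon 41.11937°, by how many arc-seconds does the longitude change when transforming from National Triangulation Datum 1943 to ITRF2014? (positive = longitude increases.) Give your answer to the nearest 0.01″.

At latitude 50.35621°, cos φ = 0.638013.
1″ of longitude at this latitude = 30.87 × cos φ = 19.6955 m, so Δλ = 17.0 / 19.6955 = 0.863″.

Δλ = 0.86″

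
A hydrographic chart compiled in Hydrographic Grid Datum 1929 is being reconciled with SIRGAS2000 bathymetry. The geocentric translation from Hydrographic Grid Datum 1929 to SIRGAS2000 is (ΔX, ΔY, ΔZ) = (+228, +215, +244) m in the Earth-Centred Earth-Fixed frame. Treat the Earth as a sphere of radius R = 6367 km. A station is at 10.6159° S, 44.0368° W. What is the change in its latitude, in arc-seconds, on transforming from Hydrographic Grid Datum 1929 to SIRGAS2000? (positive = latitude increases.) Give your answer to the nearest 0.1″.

Δφ = 7.9″

sin φ = -0.184224, cos φ = 0.982884, sin λ = -0.695120, cos λ = 0.718893.
North component: ΔN = −sin φ cos λ·ΔX − sin φ sin λ·ΔY + cos φ·ΔZ = −(-0.184224)(0.718893)(228) − (-0.184224)(-0.695120)(215) + (0.982884)(244) = 242.49 m.
1° of latitude spans πR/180 = 111125 m, so Δφ = 242.49 / 111125 × 3600 = 7.856″.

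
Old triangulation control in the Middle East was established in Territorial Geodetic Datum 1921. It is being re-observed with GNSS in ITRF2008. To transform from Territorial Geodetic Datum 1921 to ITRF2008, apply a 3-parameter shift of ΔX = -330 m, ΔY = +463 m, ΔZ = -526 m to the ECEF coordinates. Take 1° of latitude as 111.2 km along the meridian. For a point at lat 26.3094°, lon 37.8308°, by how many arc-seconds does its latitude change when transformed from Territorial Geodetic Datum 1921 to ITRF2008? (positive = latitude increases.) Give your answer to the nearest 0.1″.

Δφ = -15.6″

sin φ = 0.443218, cos φ = 0.896414, sin λ = 0.613332, cos λ = 0.789825.
North component: ΔN = −sin φ cos λ·ΔX − sin φ sin λ·ΔY + cos φ·ΔZ = −(0.443218)(0.789825)(-330) − (0.443218)(0.613332)(463) + (0.896414)(-526) = -481.85 m.
1° of latitude spans 111200 m, so Δφ = -481.85 / 111200 × 3600 = -15.600″.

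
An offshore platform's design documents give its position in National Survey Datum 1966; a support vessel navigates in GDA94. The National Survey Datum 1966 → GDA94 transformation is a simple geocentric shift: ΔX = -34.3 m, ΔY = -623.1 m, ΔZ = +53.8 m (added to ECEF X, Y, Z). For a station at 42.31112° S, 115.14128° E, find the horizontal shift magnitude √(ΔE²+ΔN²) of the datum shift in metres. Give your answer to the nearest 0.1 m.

The local east axis at (φ, λ) is (−sin λ, cos λ, 0), so ΔE = −sin(115.14128°)·(-34.3) + cos(115.14128°)·(-623.1) = 295.78 m.
The local north axis is (−sin φ cos λ, −sin φ sin λ, cos φ), giving ΔN = 9.810 − 379.707 + 39.785 = -330.11 m.
Horizontal magnitude = √(ΔE² + ΔN²) = √(295.78² + (-330.11)²) = 443.23 m.

443.2 m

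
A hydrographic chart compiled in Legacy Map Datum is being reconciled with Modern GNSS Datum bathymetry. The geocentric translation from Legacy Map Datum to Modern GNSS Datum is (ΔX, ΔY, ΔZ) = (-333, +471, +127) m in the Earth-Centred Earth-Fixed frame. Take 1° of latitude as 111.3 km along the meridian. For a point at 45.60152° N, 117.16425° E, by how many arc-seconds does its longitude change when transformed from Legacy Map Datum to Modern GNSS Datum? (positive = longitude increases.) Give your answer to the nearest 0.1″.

Δλ = 3.8″

sin φ = 0.714491, cos φ = 0.699644, sin λ = 0.889701, cos λ = -0.456543.
East component: ΔE = −sin λ·ΔX + cos λ·ΔY = −(0.889701)(-333) + (-0.456543)(471) = 81.24 m.
1° of latitude spans 111300 m; at latitude φ, 1° of longitude spans that × cos φ = 77870.4 m, so Δλ = 81.24 / 77870.4 × 3600 = 3.756″.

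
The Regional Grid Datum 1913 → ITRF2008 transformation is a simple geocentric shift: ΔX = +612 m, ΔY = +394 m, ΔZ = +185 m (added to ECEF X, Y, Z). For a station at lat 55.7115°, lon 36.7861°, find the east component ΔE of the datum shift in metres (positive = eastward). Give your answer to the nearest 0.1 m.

ΔE = -50.9 m

At φ = 55.7115°, λ = 36.7861°: sin φ = 0.826211, cos φ = 0.563360, sin λ = 0.598829, cos λ = 0.800877.
ΔE = −sin λ·ΔX + cos λ·ΔY = −(0.598829)·(612) + (0.800877)·(394) = -50.94 m.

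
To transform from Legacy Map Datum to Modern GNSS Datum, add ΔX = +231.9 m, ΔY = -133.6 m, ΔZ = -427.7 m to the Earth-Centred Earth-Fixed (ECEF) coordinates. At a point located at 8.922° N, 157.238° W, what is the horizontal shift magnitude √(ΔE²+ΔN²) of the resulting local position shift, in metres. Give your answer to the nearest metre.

The local east axis at (φ, λ) is (−sin λ, cos λ, 0), so ΔE = −sin(-157.238°)·231.9 + cos(-157.238°)·(-133.6) = 212.92 m.
The local north axis is (−sin φ cos λ, −sin φ sin λ, cos φ), giving ΔN = 33.164 − 8.017 − 422.525 = -397.38 m.
Horizontal magnitude = √(ΔE² + ΔN²) = √(212.92² + (-397.38)²) = 450.82 m.

451 m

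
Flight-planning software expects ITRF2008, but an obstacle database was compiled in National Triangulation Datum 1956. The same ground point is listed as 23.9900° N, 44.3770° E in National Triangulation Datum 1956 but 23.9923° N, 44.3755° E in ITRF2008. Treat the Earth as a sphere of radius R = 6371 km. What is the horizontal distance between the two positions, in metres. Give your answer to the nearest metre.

298 m

Δφ = 23.9923° − 23.9900° = +0.0023°; Δλ = 44.3755° − 44.3770° = -0.0015°.
1° along a meridian = πR/180 = 111195 m.
ΔN = Δφ × 111195 = 255.7 m; ΔE = Δλ × 111195 × cos(23.9900°) = -0.0015 × 111195 × 0.913616 = -152.4 m.
Distance = √(ΔE² + ΔN²) = √((-152.4)² + 255.7²) = 297.7 m.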